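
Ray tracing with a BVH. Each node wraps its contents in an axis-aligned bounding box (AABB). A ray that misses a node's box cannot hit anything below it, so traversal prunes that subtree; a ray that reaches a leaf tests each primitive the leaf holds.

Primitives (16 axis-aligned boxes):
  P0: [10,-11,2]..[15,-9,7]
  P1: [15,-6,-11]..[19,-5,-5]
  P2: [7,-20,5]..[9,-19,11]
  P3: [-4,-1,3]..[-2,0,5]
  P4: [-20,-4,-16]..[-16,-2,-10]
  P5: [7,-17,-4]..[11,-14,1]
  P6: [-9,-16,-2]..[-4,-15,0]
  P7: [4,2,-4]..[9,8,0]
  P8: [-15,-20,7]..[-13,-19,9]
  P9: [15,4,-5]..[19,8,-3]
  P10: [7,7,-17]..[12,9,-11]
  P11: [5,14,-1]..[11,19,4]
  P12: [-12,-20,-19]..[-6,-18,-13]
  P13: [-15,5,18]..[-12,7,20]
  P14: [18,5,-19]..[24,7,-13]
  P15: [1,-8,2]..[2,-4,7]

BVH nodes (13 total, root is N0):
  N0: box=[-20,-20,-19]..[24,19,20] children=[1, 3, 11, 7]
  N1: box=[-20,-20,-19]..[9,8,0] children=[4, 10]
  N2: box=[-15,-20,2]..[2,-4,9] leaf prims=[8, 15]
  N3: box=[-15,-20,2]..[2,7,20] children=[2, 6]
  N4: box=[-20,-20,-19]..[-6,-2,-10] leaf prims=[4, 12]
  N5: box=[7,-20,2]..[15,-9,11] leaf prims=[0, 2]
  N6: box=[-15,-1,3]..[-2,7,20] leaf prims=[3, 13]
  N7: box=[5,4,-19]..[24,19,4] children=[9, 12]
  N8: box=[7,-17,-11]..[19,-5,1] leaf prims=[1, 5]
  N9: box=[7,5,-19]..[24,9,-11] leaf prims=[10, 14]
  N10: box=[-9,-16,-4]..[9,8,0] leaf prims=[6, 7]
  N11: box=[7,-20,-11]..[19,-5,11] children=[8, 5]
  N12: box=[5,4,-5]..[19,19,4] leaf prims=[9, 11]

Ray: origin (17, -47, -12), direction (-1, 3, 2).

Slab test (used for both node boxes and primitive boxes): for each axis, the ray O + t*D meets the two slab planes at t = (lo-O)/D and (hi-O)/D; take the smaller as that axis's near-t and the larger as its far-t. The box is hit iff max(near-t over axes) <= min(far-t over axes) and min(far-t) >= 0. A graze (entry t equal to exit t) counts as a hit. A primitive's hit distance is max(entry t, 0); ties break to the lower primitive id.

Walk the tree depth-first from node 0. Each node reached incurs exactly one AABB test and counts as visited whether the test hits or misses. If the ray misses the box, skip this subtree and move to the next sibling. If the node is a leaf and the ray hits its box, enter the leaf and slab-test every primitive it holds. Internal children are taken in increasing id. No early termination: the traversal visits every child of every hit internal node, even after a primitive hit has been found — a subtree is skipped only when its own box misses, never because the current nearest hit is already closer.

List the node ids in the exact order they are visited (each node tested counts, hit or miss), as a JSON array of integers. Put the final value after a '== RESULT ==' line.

Walk:
N0 x:[-7,37] y:[9,22] z:[-7/2,16] -> hit [9,16], descend [1, 3, 7, 11]
  N1 x:[8,37] y:[9,55/3] z:[-7/2,6] -> miss, prune
  N3 x:[15,32] y:[9,18] z:[7,16] -> hit [15,16], descend [2, 6]
    N2 x:[15,32] y:[9,43/3] z:[7,21/2] -> miss, prune
    N6 x:[19,32] y:[46/3,18] z:[15/2,16] -> miss, prune
  N7 x:[-7,12] y:[17,22] z:[-7/2,8] -> miss, prune
  N11 x:[-2,10] y:[9,14] z:[1/2,23/2] -> hit [9,10], descend [5, 8]
    N5 x:[2,10] y:[9,38/3] z:[7,23/2] -> hit [9,10] leaf, test {P0(miss), P2@t=9}
    N8 x:[-2,10] y:[10,14] z:[1/2,13/2] -> miss, prune

9 AABB tests over nodes [0, 1, 3, 2, 6, 7, 11, 5, 8]; 1 leaf entered; closest P2.

== RESULT ==
[0, 1, 3, 2, 6, 7, 11, 5, 8]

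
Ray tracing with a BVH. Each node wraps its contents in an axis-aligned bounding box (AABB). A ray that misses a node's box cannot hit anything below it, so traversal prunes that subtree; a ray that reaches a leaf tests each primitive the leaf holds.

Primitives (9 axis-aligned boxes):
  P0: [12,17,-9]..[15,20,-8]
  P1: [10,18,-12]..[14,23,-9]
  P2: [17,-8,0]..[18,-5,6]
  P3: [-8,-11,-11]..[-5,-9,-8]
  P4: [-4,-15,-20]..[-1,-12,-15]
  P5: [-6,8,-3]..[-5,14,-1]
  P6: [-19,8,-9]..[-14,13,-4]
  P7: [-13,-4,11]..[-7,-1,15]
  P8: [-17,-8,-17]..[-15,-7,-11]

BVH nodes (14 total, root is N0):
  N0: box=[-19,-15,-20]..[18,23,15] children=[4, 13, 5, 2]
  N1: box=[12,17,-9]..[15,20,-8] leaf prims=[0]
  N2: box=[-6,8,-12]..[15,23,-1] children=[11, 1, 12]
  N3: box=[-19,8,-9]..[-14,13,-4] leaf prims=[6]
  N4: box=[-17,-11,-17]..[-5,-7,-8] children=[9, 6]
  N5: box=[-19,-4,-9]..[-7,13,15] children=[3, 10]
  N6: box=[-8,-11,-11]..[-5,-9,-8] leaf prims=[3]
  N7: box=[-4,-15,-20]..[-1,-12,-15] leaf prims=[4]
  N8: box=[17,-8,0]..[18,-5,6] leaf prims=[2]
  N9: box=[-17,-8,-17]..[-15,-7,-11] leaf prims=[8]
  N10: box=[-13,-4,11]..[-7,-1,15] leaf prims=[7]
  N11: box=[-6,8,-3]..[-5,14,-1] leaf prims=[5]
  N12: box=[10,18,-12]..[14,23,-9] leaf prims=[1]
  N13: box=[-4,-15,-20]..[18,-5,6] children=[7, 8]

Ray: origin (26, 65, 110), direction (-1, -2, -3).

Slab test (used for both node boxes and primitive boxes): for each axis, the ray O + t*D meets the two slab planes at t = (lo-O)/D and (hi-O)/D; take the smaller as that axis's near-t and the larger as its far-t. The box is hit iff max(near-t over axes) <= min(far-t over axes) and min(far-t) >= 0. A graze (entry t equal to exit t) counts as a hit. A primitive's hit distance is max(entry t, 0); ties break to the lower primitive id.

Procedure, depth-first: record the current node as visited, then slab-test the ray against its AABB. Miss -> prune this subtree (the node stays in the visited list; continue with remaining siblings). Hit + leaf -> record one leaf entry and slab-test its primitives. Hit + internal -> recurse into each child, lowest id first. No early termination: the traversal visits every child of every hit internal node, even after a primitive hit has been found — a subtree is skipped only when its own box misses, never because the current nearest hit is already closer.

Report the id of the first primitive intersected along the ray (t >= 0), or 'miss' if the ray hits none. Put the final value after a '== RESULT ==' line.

Traverse from the root:
N0 x:[8,45] y:[21,40] z:[95/3,130/3] -> hit [95/3,40], descend [2, 4, 5, 13]
  N2 x:[11,32] y:[21,57/2] z:[37,122/3] -> miss, prune
  N4 x:[31,43] y:[36,38] z:[118/3,127/3] -> miss, prune
  N5 x:[33,45] y:[26,69/2] z:[95/3,119/3] -> hit [33,69/2], descend [3, 10]
    N3 x:[40,45] y:[26,57/2] z:[38,119/3] -> miss, prune
    N10 x:[33,39] y:[33,69/2] z:[95/3,33] -> hit [33,33] leaf, test {P7@t=33}
  N13 x:[8,30] y:[35,40] z:[104/3,130/3] -> miss, prune

Visited [0, 2, 4, 5, 3, 10, 13]. Tests: 7 box, 1 leaf. Nearest: P7.

== RESULT ==
7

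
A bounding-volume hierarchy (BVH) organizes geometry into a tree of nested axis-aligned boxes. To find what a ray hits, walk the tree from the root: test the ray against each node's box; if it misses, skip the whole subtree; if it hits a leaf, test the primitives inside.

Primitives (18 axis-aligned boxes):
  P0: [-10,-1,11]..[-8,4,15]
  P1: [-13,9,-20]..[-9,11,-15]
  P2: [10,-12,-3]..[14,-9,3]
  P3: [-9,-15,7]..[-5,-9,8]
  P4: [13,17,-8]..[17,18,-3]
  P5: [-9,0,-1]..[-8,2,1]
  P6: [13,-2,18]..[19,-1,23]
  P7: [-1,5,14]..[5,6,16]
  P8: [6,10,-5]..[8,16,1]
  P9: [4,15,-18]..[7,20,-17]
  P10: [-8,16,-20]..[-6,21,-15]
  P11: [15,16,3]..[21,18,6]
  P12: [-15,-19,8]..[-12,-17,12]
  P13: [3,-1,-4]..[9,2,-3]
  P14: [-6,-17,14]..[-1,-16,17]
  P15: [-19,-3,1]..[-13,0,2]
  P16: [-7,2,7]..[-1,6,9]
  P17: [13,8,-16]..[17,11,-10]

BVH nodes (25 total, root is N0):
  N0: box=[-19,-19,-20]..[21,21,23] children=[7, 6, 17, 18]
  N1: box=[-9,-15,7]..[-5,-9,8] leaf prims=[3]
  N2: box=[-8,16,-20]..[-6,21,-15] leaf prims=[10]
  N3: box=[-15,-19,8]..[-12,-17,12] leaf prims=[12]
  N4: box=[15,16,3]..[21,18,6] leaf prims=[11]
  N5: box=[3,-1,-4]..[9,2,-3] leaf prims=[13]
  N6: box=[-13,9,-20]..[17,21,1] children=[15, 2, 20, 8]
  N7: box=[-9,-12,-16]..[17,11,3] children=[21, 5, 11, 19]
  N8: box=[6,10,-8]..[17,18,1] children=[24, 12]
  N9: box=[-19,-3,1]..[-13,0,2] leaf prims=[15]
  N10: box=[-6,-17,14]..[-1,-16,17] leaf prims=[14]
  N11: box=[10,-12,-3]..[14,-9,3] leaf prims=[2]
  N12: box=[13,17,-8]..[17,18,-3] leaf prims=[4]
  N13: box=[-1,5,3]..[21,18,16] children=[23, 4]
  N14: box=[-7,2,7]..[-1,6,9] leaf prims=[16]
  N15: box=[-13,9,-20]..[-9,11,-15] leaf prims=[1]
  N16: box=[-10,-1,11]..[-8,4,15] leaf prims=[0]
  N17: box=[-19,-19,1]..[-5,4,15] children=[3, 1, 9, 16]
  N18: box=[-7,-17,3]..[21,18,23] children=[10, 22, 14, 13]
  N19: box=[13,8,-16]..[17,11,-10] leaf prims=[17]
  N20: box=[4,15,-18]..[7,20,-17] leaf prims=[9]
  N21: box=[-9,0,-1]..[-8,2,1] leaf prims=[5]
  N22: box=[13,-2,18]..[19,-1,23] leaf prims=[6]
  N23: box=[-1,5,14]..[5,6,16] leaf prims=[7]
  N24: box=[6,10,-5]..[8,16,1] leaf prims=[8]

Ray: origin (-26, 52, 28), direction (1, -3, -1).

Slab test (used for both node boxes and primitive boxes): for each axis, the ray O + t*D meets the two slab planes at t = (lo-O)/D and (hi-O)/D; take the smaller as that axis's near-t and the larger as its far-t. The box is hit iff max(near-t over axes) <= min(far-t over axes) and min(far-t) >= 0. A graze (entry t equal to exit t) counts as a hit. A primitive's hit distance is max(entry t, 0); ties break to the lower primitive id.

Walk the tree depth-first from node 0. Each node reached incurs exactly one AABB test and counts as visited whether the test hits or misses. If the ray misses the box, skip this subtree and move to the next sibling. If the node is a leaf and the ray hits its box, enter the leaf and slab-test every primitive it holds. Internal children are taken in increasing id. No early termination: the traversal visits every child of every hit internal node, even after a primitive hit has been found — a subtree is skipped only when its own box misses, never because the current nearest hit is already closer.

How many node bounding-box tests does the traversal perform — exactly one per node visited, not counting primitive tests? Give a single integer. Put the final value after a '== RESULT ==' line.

Traverse from the root:
N0 x:[7,47] y:[31/3,71/3] z:[5,48] -> hit [31/3,71/3], descend [6, 7, 17, 18]
  N6 x:[13,43] y:[31/3,43/3] z:[27,48] -> miss, prune
  N7 x:[17,43] y:[41/3,64/3] z:[25,44] -> miss, prune
  N17 x:[7,21] y:[16,71/3] z:[13,27] -> hit [16,21], descend [1, 3, 9, 16]
    N1 x:[17,21] y:[61/3,67/3] z:[20,21] -> hit [61/3,21] leaf, test {P3@t=61/3}
    N3 x:[11,14] y:[23,71/3] z:[16,20] -> miss, prune
    N9 x:[7,13] y:[52/3,55/3] z:[26,27] -> miss, prune
    N16 x:[16,18] y:[16,53/3] z:[13,17] -> hit [16,17] leaf, test {P0@t=16}
  N18 x:[19,47] y:[34/3,23] z:[5,25] -> hit [19,23], descend [10, 13, 14, 22]
    N10 x:[20,25] y:[68/3,23] z:[11,14] -> miss, prune
    N13 x:[25,47] y:[34/3,47/3] z:[12,25] -> miss, prune
    N14 x:[19,25] y:[46/3,50/3] z:[19,21] -> miss, prune
    N22 x:[39,45] y:[53/3,18] z:[5,10] -> miss, prune

Summary -> nodes [0, 6, 7, 17, 1, 3, 9, 16, 18, 10, 13, 14, 22]; box-tests=13; leaf-entries=2; first=P0

== RESULT ==
13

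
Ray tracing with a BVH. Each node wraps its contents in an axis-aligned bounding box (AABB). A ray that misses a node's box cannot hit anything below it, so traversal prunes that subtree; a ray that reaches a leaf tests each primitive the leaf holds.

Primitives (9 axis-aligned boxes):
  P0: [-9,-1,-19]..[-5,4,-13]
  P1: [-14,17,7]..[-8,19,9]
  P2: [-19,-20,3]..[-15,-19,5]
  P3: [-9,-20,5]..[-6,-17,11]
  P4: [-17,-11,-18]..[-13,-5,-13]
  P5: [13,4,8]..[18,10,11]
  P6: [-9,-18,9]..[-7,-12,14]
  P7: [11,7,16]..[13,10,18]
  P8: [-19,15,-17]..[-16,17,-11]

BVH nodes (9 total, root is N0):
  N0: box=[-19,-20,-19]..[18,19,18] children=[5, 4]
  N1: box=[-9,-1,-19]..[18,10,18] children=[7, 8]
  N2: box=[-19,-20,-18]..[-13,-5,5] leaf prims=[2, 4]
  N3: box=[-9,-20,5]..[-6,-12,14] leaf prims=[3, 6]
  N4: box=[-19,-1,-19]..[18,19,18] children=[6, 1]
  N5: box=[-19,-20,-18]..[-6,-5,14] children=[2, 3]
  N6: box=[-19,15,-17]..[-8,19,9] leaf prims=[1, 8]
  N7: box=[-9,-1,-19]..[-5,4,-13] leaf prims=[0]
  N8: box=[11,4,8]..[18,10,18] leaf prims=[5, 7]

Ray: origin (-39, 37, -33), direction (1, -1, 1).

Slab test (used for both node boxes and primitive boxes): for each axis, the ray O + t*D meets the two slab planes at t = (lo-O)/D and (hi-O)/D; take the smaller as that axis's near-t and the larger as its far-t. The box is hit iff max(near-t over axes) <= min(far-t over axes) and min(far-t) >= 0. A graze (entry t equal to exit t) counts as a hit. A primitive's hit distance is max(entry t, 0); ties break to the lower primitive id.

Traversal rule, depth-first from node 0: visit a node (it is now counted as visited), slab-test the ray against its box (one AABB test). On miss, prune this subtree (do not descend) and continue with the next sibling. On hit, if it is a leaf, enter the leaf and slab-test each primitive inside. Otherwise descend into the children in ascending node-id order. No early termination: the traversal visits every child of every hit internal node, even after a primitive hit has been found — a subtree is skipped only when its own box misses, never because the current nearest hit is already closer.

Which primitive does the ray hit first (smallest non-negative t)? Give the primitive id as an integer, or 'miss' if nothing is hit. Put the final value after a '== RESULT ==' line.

Trace the traversal:
N0 x:[20,57] y:[18,57] z:[14,51] -> hit [20,51], descend [4, 5]
  N4 x:[20,57] y:[18,38] z:[14,51] -> hit [20,38], descend [1, 6]
    N1 x:[30,57] y:[27,38] z:[14,51] -> hit [30,38], descend [7, 8]
      N7 x:[30,34] y:[33,38] z:[14,20] -> miss, prune
      N8 x:[50,57] y:[27,33] z:[41,51] -> miss, prune
    N6 x:[20,31] y:[18,22] z:[16,42] -> hit [20,22] leaf, test {P1(miss), P8@t=20}
  N5 x:[20,33] y:[42,57] z:[15,47] -> miss, prune

Visited [0, 4, 1, 7, 8, 6, 5]. Tests: 7 box, 1 leaf. Nearest: P8.

== RESULT ==
8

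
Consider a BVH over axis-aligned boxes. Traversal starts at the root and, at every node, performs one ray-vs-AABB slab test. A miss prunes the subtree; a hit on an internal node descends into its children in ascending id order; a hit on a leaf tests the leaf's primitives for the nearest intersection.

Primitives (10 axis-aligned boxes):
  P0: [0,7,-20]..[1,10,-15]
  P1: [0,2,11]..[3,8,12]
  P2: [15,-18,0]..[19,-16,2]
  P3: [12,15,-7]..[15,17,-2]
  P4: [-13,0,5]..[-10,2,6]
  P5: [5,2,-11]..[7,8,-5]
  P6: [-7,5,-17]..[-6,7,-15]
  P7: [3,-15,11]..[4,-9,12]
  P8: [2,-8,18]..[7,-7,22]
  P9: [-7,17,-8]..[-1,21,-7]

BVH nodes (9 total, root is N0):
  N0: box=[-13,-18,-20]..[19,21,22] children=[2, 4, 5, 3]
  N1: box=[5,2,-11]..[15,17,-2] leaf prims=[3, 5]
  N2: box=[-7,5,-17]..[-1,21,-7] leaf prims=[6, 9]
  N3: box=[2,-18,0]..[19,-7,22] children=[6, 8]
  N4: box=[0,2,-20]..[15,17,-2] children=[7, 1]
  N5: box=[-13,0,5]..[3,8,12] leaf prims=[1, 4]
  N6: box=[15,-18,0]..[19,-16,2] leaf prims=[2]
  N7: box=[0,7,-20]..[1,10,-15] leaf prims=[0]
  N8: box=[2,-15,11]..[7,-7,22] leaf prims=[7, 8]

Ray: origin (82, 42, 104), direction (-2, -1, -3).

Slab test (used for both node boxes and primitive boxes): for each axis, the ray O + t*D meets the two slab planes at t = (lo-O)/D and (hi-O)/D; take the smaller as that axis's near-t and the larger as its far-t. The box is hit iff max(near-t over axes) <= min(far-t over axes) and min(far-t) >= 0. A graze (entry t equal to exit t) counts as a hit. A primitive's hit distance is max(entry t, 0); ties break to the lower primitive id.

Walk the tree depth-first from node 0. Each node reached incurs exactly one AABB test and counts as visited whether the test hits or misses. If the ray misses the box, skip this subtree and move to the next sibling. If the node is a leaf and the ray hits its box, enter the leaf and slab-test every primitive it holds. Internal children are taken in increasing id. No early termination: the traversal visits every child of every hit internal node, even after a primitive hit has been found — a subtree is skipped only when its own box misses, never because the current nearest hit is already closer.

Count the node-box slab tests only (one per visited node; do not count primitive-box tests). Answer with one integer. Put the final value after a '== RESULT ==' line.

Traverse from the root:
N0 x:[63/2,95/2] y:[21,60] z:[82/3,124/3] -> hit [63/2,124/3], descend [2, 3, 4, 5]
  N2 x:[83/2,89/2] y:[21,37] z:[37,121/3] -> miss, prune
  N3 x:[63/2,40] y:[49,60] z:[82/3,104/3] -> miss, prune
  N4 x:[67/2,41] y:[25,40] z:[106/3,124/3] -> hit [106/3,40], descend [1, 7]
    N1 x:[67/2,77/2] y:[25,40] z:[106/3,115/3] -> hit [106/3,115/3] leaf, test {P3(miss), P5@t=75/2}
    N7 x:[81/2,41] y:[32,35] z:[119/3,124/3] -> miss, prune
  N5 x:[79/2,95/2] y:[34,42] z:[92/3,33] -> miss, prune

7 AABB tests over nodes [0, 2, 3, 4, 1, 7, 5]; 1 leaf entered; closest P5.

== RESULT ==
7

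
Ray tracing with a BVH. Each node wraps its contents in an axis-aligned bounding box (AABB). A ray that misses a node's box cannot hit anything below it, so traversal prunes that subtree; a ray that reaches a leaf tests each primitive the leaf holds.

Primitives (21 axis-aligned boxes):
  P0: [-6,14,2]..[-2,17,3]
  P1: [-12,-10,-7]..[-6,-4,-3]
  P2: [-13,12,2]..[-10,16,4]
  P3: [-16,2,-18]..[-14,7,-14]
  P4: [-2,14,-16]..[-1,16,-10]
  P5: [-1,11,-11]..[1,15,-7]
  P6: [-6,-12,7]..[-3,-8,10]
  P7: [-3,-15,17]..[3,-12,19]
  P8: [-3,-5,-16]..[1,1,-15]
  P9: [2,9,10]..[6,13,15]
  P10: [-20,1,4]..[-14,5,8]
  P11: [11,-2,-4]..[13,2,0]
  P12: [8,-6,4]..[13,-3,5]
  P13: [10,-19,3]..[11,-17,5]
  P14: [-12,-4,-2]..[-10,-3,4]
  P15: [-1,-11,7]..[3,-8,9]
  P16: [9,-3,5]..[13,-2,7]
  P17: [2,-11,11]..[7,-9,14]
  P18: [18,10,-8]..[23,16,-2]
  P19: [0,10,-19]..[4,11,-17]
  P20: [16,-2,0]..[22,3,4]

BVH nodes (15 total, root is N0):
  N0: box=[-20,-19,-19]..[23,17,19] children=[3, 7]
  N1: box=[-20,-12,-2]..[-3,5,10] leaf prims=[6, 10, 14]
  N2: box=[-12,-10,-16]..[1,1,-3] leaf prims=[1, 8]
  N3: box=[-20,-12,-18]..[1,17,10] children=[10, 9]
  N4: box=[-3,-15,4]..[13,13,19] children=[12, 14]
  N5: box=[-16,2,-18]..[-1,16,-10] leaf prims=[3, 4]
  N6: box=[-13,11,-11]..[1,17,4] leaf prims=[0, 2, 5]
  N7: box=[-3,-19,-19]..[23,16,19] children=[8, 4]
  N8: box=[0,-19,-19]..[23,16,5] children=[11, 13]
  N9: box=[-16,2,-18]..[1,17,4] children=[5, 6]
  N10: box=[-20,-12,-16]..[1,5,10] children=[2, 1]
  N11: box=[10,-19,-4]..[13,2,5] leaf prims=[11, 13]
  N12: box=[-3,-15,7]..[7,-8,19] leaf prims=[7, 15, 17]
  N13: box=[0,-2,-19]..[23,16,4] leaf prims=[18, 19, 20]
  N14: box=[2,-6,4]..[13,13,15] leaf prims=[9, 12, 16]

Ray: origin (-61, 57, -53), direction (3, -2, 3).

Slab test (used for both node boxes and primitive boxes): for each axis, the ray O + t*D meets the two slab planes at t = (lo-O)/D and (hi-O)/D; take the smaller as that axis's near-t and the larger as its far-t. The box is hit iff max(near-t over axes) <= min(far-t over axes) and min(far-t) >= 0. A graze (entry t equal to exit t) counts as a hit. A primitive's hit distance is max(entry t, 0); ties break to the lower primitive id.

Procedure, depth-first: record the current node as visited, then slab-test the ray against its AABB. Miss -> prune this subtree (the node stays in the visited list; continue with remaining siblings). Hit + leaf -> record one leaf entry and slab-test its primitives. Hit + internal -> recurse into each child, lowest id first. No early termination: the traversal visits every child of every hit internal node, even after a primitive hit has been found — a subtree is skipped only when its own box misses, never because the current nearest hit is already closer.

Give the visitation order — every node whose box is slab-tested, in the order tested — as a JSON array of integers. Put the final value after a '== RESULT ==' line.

Walk:
N0 x:[41/3,28] y:[20,38] z:[34/3,24] -> hit [20,24], descend [3, 7]
  N3 x:[41/3,62/3] y:[20,69/2] z:[35/3,21] -> hit [20,62/3], descend [9, 10]
    N9 x:[15,62/3] y:[20,55/2] z:[35/3,19] -> miss, prune
    N10 x:[41/3,62/3] y:[26,69/2] z:[37/3,21] -> miss, prune
  N7 x:[58/3,28] y:[41/2,38] z:[34/3,24] -> hit [41/2,24], descend [4, 8]
    N4 x:[58/3,74/3] y:[22,36] z:[19,24] -> hit [22,24], descend [12, 14]
      N12 x:[58/3,68/3] y:[65/2,36] z:[20,24] -> miss, prune
      N14 x:[21,74/3] y:[22,63/2] z:[19,68/3] -> hit [22,68/3] leaf, test {P9@t=22, P12(miss), P16(miss)}
    N8 x:[61/3,28] y:[41/2,38] z:[34/3,58/3] -> miss, prune

Summary -> nodes [0, 3, 9, 10, 7, 4, 12, 14, 8]; box-tests=9; leaf-entries=1; first=P9

== RESULT ==
[0, 3, 9, 10, 7, 4, 12, 14, 8]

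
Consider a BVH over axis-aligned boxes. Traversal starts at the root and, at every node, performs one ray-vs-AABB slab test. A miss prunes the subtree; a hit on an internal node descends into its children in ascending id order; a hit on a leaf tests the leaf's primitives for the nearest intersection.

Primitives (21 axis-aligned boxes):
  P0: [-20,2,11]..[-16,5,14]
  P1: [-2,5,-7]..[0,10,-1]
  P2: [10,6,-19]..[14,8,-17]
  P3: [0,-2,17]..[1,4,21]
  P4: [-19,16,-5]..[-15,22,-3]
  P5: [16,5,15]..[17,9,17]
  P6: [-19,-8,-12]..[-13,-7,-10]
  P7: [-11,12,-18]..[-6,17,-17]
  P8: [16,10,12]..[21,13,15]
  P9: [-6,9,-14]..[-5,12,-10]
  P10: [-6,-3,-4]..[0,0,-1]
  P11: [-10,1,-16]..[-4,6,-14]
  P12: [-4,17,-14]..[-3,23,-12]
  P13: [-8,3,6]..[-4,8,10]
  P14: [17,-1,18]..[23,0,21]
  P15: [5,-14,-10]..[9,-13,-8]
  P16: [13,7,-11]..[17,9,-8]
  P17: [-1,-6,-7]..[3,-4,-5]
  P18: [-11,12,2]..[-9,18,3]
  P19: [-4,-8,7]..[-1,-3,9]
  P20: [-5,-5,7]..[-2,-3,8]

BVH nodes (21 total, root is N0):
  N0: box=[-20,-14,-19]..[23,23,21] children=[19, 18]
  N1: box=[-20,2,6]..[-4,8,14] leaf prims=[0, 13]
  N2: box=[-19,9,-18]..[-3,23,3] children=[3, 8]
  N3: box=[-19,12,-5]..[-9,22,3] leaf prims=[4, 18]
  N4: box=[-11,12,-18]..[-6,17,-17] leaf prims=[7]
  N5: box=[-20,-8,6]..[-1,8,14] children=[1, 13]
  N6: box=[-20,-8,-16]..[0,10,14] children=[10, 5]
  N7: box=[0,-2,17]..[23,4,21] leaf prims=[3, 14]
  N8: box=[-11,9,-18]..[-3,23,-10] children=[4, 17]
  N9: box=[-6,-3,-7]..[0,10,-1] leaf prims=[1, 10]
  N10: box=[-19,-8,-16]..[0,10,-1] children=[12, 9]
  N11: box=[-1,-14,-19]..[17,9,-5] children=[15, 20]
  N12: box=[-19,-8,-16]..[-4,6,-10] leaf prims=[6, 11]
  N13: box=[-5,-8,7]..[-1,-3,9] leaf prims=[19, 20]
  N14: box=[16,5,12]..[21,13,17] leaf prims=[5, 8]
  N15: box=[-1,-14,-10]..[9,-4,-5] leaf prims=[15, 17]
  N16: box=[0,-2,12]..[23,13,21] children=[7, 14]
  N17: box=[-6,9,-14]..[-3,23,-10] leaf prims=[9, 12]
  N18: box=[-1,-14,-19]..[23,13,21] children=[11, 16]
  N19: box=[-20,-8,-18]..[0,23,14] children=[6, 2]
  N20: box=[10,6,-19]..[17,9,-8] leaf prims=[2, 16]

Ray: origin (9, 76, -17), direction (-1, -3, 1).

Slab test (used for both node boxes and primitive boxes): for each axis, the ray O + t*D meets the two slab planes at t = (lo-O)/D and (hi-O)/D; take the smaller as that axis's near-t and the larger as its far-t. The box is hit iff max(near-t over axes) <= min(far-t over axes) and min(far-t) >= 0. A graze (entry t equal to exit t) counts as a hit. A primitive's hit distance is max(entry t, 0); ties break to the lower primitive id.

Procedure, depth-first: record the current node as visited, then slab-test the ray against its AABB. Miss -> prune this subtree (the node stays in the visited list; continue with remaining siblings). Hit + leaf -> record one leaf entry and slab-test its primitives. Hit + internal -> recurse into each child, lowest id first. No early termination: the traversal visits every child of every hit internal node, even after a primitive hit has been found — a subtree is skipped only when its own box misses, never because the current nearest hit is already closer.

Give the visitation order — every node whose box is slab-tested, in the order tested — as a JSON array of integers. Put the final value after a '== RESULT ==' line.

Walk:
N0 x:[-14,29] y:[53/3,30] z:[-2,38] -> hit [53/3,29], descend [18, 19]
  N18 x:[-14,10] y:[21,30] z:[-2,38] -> miss, prune
  N19 x:[9,29] y:[53/3,28] z:[-1,31] -> hit [53/3,28], descend [2, 6]
    N2 x:[12,28] y:[53/3,67/3] z:[-1,20] -> hit [53/3,20], descend [3, 8]
      N3 x:[18,28] y:[18,64/3] z:[12,20] -> hit [18,20] leaf, test {P4(miss), P18@t=58/3}
      N8 x:[12,20] y:[53/3,67/3] z:[-1,7] -> miss, prune
    N6 x:[9,29] y:[22,28] z:[1,31] -> hit [22,28], descend [5, 10]
      N5 x:[10,29] y:[68/3,28] z:[23,31] -> hit [23,28], descend [1, 13]
        N1 x:[13,29] y:[68/3,74/3] z:[23,31] -> hit [23,74/3] leaf, test {P0(miss), P13(miss)}
        N13 x:[10,14] y:[79/3,28] z:[24,26] -> miss, prune
      N10 x:[9,28] y:[22,28] z:[1,16] -> miss, prune

11 AABB tests over nodes [0, 18, 19, 2, 3, 8, 6, 5, 1, 13, 10]; 2 leaves entered; closest P18.

== RESULT ==
[0, 18, 19, 2, 3, 8, 6, 5, 1, 13, 10]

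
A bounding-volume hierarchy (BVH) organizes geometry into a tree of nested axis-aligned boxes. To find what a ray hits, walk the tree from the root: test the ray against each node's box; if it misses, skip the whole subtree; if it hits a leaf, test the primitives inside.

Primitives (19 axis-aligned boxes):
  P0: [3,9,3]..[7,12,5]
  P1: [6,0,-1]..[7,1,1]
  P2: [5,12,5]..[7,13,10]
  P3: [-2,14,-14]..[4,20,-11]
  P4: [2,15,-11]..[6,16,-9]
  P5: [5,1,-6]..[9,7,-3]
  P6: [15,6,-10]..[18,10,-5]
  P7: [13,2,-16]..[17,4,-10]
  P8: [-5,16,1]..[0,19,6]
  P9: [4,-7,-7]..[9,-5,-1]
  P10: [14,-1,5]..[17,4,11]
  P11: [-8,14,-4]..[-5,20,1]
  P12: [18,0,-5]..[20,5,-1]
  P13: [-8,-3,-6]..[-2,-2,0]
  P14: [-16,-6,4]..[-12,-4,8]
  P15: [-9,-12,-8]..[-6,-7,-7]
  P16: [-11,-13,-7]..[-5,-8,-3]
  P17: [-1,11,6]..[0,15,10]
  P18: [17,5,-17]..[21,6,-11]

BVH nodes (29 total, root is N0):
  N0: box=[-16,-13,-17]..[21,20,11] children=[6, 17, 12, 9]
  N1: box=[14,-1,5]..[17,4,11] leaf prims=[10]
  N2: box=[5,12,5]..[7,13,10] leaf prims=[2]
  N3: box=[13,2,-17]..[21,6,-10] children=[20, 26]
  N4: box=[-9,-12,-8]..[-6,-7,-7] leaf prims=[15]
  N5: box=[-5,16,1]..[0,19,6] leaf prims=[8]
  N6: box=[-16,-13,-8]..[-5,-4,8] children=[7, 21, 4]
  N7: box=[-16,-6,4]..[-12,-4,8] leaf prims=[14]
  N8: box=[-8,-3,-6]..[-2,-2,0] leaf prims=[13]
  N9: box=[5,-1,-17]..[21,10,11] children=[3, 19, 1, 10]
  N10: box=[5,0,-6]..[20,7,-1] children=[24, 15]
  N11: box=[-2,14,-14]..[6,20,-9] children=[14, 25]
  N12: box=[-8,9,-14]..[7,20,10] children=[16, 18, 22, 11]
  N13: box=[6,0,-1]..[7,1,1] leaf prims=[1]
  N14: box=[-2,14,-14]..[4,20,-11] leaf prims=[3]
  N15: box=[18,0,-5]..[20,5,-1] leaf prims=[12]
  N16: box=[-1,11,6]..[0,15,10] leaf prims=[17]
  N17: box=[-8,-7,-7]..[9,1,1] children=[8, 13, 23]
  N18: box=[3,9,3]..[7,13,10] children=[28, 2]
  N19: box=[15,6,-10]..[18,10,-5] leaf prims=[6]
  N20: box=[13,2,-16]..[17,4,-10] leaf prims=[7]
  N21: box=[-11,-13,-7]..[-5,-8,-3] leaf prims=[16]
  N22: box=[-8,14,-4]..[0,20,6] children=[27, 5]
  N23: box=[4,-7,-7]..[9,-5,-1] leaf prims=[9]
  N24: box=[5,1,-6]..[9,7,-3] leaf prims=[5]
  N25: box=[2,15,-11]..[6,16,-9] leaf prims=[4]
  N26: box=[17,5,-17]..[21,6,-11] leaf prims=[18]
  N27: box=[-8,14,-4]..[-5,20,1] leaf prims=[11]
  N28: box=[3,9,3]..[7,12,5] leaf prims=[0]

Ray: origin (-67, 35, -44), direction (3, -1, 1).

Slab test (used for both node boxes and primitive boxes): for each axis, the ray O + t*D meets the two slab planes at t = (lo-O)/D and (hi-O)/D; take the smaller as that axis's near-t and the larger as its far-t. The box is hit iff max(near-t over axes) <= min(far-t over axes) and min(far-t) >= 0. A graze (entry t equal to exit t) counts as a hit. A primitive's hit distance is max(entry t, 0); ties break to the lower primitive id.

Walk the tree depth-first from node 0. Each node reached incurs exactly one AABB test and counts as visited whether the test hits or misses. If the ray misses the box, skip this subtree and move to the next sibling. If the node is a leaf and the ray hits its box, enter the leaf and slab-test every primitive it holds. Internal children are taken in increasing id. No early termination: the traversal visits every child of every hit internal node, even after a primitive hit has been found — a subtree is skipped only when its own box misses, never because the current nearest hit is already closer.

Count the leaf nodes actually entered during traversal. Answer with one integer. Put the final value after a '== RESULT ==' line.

Traverse from the root:
N0 x:[17,88/3] y:[15,48] z:[27,55] -> hit [27,88/3], descend [6, 9, 12, 17]
  N6 x:[17,62/3] y:[39,48] z:[36,52] -> miss, prune
  N9 x:[24,88/3] y:[25,36] z:[27,55] -> hit [27,88/3], descend [1, 3, 10, 19]
    N1 x:[27,28] y:[31,36] z:[49,55] -> miss, prune
    N3 x:[80/3,88/3] y:[29,33] z:[27,34] -> hit [29,88/3], descend [20, 26]
      N20 x:[80/3,28] y:[31,33] z:[28,34] -> miss, prune
      N26 x:[28,88/3] y:[29,30] z:[27,33] -> hit [29,88/3] leaf, test {P18@t=29}
    N10 x:[24,29] y:[28,35] z:[38,43] -> miss, prune
    N19 x:[82/3,85/3] y:[25,29] z:[34,39] -> miss, prune
  N12 x:[59/3,74/3] y:[15,26] z:[30,54] -> miss, prune
  N17 x:[59/3,76/3] y:[34,42] z:[37,45] -> miss, prune

Summary -> nodes [0, 6, 9, 1, 3, 20, 26, 10, 19, 12, 17]; box-tests=11; leaf-entries=1; first=P18

== RESULT ==
1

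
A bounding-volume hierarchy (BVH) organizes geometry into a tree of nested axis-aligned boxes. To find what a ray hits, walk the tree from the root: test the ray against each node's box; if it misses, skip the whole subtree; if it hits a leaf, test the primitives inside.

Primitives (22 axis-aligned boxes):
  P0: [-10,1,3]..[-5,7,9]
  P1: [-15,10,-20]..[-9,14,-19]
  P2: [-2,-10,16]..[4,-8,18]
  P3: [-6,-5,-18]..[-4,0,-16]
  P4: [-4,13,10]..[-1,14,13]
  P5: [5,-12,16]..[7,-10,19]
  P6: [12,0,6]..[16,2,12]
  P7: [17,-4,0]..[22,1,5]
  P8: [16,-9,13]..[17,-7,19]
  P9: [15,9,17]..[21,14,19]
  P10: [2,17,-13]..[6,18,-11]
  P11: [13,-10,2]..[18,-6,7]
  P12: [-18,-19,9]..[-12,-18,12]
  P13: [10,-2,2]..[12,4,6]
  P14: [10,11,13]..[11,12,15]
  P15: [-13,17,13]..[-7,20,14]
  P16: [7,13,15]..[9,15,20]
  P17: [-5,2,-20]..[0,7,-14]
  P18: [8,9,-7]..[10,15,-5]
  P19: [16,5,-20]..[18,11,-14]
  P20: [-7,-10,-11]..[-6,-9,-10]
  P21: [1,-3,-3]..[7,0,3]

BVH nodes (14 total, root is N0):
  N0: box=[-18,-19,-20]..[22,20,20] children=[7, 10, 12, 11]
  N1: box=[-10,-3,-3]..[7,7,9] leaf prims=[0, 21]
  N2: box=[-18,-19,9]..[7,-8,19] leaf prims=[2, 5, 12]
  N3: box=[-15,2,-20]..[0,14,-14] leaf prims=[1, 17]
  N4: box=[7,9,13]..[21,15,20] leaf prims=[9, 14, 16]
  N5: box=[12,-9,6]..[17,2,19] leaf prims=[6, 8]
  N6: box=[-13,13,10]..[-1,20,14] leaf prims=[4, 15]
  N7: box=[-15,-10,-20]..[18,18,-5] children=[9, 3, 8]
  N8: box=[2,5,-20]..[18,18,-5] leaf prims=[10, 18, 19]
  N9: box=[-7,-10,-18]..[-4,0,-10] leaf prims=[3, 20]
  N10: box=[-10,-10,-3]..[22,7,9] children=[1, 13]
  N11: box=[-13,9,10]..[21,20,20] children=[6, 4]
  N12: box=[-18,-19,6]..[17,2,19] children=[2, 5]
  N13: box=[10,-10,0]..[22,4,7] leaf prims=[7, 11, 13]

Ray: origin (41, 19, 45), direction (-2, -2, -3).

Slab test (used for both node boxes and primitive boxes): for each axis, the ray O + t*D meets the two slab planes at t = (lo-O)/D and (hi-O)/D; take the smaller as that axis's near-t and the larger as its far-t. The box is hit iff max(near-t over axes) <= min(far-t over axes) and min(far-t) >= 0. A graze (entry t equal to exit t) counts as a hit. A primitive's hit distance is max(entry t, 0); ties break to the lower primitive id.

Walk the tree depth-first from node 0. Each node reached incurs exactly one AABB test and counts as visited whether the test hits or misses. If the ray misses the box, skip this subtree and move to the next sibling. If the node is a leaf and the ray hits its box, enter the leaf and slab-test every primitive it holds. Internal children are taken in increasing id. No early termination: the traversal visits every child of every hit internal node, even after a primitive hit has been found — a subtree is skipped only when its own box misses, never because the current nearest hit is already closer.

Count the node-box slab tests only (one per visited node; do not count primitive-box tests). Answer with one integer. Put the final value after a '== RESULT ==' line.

Walk:
N0 x:[19/2,59/2] y:[-1/2,19] z:[25/3,65/3] -> hit [19/2,19], descend [7, 10, 11, 12]
  N7 x:[23/2,28] y:[1/2,29/2] z:[50/3,65/3] -> miss, prune
  N10 x:[19/2,51/2] y:[6,29/2] z:[12,16] -> hit [12,29/2], descend [1, 13]
    N1 x:[17,51/2] y:[6,11] z:[12,16] -> miss, prune
    N13 x:[19/2,31/2] y:[15/2,29/2] z:[38/3,15] -> hit [38/3,29/2] leaf, test {P7(miss), P11@t=38/3, P13(miss)}
  N11 x:[10,27] y:[-1/2,5] z:[25/3,35/3] -> miss, prune
  N12 x:[12,59/2] y:[17/2,19] z:[26/3,13] -> hit [12,13], descend [2, 5]
    N2 x:[17,59/2] y:[27/2,19] z:[26/3,12] -> miss, prune
    N5 x:[12,29/2] y:[17/2,14] z:[26/3,13] -> hit [12,13] leaf, test {P6(miss), P8(miss)}

Summary -> nodes [0, 7, 10, 1, 13, 11, 12, 2, 5]; box-tests=9; leaf-entries=2; first=P11

== RESULT ==
9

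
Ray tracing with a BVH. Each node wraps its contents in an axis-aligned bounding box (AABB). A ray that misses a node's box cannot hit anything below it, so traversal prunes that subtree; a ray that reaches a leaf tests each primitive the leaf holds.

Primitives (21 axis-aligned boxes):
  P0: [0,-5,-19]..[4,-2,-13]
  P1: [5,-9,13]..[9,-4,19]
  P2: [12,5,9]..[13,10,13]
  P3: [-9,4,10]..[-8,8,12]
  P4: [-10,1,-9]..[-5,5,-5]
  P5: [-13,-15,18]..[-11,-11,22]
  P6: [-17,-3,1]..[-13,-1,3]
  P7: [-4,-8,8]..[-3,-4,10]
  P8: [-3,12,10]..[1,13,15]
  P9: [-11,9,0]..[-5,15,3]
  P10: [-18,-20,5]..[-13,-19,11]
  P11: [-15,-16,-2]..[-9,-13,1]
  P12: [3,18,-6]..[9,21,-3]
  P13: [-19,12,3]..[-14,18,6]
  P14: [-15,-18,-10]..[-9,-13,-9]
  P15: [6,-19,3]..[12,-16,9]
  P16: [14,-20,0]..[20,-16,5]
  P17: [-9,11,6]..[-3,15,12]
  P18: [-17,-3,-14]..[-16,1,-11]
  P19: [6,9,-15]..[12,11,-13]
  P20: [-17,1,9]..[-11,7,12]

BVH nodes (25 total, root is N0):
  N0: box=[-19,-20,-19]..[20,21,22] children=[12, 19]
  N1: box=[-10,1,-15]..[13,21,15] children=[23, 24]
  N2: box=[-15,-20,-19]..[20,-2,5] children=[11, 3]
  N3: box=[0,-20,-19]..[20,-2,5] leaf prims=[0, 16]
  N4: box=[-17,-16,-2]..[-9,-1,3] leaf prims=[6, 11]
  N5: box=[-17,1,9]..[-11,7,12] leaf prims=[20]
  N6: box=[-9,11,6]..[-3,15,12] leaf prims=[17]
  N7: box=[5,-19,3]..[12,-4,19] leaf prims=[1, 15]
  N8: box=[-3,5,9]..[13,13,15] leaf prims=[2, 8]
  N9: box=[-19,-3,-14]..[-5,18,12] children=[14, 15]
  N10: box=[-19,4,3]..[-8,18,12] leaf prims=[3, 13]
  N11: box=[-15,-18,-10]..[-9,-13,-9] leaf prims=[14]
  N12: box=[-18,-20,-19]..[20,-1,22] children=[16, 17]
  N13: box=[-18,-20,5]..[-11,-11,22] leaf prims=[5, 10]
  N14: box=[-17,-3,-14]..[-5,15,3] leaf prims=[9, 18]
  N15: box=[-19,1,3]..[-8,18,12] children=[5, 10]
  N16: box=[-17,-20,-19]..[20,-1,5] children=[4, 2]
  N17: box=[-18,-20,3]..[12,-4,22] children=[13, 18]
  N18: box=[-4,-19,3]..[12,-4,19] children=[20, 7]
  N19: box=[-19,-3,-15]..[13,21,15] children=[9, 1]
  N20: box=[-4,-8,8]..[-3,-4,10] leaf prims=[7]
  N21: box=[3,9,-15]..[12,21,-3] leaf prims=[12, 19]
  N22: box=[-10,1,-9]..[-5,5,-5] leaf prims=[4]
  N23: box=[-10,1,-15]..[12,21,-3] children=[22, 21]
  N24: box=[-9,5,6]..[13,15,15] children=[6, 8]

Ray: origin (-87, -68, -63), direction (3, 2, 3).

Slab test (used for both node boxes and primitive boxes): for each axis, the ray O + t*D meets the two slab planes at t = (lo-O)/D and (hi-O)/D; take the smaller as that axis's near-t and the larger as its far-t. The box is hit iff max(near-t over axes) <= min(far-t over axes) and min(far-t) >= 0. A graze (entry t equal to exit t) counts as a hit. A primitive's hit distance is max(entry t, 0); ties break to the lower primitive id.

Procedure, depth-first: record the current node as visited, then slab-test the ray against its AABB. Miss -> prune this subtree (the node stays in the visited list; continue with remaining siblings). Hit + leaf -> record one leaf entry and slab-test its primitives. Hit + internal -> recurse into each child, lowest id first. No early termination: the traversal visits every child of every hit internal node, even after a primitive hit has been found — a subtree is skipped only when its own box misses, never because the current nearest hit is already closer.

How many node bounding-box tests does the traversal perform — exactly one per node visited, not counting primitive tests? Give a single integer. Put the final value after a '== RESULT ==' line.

Trace the traversal:
N0 x:[68/3,107/3] y:[24,89/2] z:[44/3,85/3] -> hit [24,85/3], descend [12, 19]
  N12 x:[23,107/3] y:[24,67/2] z:[44/3,85/3] -> hit [24,85/3], descend [16, 17]
    N16 x:[70/3,107/3] y:[24,67/2] z:[44/3,68/3] -> miss, prune
    N17 x:[23,33] y:[24,32] z:[22,85/3] -> hit [24,85/3], descend [13, 18]
      N13 x:[23,76/3] y:[24,57/2] z:[68/3,85/3] -> hit [24,76/3] leaf, test {P5(miss), P10@t=24}
      N18 x:[83/3,33] y:[49/2,32] z:[22,82/3] -> miss, prune
  N19 x:[68/3,100/3] y:[65/2,89/2] z:[16,26] -> miss, prune

7 AABB tests over nodes [0, 12, 16, 17, 13, 18, 19]; 1 leaf entered; closest P10.

== RESULT ==
7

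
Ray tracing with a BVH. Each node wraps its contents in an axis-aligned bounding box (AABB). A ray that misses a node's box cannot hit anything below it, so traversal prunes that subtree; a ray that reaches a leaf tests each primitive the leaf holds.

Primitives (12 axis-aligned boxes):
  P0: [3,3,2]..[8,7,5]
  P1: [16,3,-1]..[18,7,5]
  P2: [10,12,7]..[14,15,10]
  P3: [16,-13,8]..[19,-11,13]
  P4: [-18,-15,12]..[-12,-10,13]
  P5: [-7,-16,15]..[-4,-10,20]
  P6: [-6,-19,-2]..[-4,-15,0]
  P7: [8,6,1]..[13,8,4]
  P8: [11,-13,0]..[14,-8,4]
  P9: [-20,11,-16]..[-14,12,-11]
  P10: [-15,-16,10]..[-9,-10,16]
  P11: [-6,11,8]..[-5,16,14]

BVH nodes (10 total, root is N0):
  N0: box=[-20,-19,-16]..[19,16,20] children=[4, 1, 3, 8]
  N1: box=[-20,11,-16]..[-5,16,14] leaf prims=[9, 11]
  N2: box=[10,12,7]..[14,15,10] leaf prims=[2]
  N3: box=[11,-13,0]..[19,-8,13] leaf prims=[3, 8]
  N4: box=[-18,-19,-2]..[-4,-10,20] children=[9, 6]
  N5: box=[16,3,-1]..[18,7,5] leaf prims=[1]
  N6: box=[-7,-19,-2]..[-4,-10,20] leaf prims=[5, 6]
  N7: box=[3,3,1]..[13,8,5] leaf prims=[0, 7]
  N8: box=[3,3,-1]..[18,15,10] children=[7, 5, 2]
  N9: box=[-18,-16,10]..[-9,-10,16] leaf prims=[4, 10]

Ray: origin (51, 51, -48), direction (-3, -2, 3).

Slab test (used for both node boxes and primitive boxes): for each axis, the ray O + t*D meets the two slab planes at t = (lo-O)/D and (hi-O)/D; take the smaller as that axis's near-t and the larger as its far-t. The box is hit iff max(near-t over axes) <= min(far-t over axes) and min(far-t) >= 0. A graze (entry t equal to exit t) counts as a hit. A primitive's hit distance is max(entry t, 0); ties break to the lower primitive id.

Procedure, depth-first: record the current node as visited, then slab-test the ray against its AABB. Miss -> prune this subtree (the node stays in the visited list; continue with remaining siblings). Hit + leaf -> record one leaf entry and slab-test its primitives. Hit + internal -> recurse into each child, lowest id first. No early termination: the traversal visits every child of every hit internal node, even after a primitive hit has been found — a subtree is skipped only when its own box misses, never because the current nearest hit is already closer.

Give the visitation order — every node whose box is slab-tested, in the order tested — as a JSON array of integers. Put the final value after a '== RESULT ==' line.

Trace the traversal:
N0 x:[32/3,71/3] y:[35/2,35] z:[32/3,68/3] -> hit [35/2,68/3], descend [1, 3, 4, 8]
  N1 x:[56/3,71/3] y:[35/2,20] z:[32/3,62/3] -> hit [56/3,20] leaf, test {P9(miss), P11@t=56/3}
  N3 x:[32/3,40/3] y:[59/2,32] z:[16,61/3] -> miss, prune
  N4 x:[55/3,23] y:[61/2,35] z:[46/3,68/3] -> miss, prune
  N8 x:[11,16] y:[18,24] z:[47/3,58/3] -> miss, prune

5 AABB tests over nodes [0, 1, 3, 4, 8]; 1 leaf entered; closest P11.

== RESULT ==
[0, 1, 3, 4, 8]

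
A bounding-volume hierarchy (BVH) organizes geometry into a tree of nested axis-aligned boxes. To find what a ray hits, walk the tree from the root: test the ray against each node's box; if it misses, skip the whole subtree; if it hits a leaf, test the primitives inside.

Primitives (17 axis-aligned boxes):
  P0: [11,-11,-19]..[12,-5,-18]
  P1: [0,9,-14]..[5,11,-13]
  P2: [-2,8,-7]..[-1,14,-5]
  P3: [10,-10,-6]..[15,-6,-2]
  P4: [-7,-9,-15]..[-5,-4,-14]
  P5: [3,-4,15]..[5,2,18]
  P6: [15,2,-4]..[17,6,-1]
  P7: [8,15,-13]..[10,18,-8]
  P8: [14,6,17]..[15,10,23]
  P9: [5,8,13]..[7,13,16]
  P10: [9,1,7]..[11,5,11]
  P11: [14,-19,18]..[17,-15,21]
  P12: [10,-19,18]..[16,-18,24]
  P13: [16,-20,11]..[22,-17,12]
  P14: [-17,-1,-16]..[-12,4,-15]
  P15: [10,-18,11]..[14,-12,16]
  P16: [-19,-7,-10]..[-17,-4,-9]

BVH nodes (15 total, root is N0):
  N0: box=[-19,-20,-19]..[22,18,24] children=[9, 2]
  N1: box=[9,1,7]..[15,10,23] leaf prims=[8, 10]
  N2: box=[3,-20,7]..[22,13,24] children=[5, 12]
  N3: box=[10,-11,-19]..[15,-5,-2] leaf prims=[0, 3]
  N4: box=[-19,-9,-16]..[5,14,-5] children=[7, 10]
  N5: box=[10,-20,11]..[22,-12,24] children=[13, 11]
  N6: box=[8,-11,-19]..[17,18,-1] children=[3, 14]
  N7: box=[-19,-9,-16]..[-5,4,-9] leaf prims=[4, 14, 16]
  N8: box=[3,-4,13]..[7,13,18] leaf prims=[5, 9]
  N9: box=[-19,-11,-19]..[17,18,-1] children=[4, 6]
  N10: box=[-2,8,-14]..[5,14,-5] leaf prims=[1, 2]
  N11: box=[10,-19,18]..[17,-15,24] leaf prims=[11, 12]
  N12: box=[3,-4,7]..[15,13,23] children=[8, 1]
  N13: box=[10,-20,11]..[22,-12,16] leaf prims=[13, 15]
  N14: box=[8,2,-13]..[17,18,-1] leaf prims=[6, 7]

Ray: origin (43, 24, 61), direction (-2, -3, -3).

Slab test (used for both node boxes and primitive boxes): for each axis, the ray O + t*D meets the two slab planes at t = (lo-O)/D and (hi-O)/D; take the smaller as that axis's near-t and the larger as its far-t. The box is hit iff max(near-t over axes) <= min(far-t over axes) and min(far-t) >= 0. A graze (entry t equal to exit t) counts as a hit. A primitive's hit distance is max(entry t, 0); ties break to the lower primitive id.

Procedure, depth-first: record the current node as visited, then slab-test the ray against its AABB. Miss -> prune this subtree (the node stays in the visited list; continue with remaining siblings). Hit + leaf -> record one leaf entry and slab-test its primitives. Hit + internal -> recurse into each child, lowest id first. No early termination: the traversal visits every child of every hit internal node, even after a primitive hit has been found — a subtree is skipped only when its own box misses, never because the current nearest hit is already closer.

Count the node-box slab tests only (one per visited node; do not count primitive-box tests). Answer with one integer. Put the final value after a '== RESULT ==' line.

Walk:
N0 x:[21/2,31] y:[2,44/3] z:[37/3,80/3] -> hit [37/3,44/3], descend [2, 9]
  N2 x:[21/2,20] y:[11/3,44/3] z:[37/3,18] -> hit [37/3,44/3], descend [5, 12]
    N5 x:[21/2,33/2] y:[12,44/3] z:[37/3,50/3] -> hit [37/3,44/3], descend [11, 13]
      N11 x:[13,33/2] y:[13,43/3] z:[37/3,43/3] -> hit [13,43/3] leaf, test {P11@t=40/3, P12@t=14}
      N13 x:[21/2,33/2] y:[12,44/3] z:[15,50/3] -> miss, prune
    N12 x:[14,20] y:[11/3,28/3] z:[38/3,18] -> miss, prune
  N9 x:[13,31] y:[2,35/3] z:[62/3,80/3] -> miss, prune

Summary -> nodes [0, 2, 5, 11, 13, 12, 9]; box-tests=7; leaf-entries=1; first=P11

== RESULT ==
7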